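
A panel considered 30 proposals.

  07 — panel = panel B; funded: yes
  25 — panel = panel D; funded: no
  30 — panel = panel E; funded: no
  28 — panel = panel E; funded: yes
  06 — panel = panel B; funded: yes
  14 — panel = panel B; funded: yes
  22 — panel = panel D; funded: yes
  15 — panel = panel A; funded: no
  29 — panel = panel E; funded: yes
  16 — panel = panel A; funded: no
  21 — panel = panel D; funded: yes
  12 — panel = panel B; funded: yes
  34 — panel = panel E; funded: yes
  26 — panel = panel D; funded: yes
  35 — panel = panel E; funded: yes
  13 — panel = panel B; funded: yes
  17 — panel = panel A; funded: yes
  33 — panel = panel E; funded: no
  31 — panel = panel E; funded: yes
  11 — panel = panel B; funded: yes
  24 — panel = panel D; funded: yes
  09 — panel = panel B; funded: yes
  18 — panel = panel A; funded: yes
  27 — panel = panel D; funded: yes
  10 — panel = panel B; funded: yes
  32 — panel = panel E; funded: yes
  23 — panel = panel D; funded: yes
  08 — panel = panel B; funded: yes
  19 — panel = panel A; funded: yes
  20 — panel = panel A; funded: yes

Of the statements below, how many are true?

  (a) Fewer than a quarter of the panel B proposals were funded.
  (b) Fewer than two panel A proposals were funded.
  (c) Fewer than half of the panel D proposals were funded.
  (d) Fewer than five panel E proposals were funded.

(a) panel B: |A| = 9, |A ∩ B| = 9; needs |A ∩ B| / |A| < 1/4 — false.
(b) panel A: |A| = 6, |A ∩ B| = 4; needs |A ∩ B| < 2 — false.
(c) panel D: |A| = 7, |A ∩ B| = 6; needs |A ∩ B| < |A ∖ B| — false.
(d) panel E: |A| = 8, |A ∩ B| = 6; needs |A ∩ B| < 5 — false.

0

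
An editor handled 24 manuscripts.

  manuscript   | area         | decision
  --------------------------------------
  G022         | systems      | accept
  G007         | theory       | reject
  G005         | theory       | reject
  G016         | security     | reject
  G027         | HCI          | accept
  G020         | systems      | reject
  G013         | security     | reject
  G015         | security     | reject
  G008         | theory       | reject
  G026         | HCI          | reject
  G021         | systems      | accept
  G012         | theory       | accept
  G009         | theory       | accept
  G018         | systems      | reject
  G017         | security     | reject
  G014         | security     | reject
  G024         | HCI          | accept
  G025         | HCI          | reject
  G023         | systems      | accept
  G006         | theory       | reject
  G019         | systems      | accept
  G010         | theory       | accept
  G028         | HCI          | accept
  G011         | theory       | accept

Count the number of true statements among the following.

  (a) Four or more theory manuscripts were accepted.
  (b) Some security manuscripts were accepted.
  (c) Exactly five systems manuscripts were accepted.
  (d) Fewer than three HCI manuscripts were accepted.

1

(a) theory: |A| = 8, |A ∩ B| = 4; needs |A ∩ B| ≥ 4 — true.
(b) security: |A| = 5, |A ∩ B| = 0; needs A ∩ B ≠ ∅ (|A ∩ B| ≥ 1) — false.
(c) systems: |A| = 6, |A ∩ B| = 4; needs |A ∩ B| = 5 — false.
(d) HCI: |A| = 5, |A ∩ B| = 3; needs |A ∩ B| < 3 — false.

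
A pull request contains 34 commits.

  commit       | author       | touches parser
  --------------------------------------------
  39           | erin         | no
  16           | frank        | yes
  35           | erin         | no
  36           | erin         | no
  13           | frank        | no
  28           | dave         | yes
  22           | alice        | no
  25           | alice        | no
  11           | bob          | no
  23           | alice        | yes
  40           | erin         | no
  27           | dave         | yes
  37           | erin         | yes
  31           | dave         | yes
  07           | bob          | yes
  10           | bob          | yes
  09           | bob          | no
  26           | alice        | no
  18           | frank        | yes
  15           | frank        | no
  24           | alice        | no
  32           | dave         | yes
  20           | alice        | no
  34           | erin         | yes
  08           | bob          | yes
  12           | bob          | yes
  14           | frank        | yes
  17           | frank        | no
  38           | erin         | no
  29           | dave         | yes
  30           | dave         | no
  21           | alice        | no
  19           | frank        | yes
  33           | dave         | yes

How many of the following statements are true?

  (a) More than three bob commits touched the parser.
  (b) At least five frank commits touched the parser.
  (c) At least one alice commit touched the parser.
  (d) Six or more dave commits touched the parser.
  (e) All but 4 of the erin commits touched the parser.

(a) bob: |A| = 6, |A ∩ B| = 4; needs |A ∩ B| > 3 — true.
(b) frank: |A| = 7, |A ∩ B| = 4; needs |A ∩ B| ≥ 5 — false.
(c) alice: |A| = 7, |A ∩ B| = 1; needs A ∩ B ≠ ∅ (|A ∩ B| ≥ 1) — true.
(d) dave: |A| = 7, |A ∩ B| = 6; needs |A ∩ B| ≥ 6 — true.
(e) erin: |A| = 7, |A ∩ B| = 2; needs |A ∖ B| = 4 — false.

3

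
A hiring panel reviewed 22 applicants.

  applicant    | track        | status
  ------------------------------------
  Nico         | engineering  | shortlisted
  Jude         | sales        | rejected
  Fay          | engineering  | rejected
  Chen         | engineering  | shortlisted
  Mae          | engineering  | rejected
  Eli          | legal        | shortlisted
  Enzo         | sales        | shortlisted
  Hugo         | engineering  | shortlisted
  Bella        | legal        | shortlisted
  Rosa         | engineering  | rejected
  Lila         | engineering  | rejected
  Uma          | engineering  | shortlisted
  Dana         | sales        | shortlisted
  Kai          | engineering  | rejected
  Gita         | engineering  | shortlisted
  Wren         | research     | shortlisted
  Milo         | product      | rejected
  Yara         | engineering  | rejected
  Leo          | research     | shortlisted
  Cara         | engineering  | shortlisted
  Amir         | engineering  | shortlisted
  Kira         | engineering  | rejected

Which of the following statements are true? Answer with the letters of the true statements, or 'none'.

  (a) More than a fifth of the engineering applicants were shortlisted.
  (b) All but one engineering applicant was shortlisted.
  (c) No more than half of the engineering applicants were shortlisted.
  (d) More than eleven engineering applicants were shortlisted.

|A| = 14, |A ∩ B| = 7, |A ∖ B| = 7.
(a) |A ∩ B| / |A| > 1/5: holds.
(b) |A ∖ B| = 1: fails.
(c) |A ∩ B| ≤ |A ∖ B|: holds.
(d) |A ∩ B| > 11: fails.

(a), (c)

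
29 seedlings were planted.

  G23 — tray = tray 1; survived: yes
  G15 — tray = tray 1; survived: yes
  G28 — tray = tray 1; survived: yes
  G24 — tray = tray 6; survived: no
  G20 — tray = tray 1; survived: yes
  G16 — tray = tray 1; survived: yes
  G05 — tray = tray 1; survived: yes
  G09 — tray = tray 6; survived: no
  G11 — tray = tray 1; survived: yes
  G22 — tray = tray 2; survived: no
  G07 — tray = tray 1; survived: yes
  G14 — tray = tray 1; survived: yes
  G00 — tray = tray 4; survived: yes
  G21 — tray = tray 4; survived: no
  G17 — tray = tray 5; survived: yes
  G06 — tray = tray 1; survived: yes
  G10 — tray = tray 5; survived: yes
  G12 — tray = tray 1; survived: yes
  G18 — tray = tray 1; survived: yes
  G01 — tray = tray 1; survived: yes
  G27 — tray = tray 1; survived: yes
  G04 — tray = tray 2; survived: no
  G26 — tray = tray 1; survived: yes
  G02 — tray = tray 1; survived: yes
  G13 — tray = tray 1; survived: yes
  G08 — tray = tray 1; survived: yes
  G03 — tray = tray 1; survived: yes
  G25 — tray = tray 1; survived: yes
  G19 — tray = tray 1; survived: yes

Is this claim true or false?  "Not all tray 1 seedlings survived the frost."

'Not all tray 1 seedlings survived the frost' holds iff A ⊄ B (|A ∖ B| ≥ 1).
|A| = 21, |A ∩ B| = 21, |A ∖ B| = 0.
So the statement is false.

False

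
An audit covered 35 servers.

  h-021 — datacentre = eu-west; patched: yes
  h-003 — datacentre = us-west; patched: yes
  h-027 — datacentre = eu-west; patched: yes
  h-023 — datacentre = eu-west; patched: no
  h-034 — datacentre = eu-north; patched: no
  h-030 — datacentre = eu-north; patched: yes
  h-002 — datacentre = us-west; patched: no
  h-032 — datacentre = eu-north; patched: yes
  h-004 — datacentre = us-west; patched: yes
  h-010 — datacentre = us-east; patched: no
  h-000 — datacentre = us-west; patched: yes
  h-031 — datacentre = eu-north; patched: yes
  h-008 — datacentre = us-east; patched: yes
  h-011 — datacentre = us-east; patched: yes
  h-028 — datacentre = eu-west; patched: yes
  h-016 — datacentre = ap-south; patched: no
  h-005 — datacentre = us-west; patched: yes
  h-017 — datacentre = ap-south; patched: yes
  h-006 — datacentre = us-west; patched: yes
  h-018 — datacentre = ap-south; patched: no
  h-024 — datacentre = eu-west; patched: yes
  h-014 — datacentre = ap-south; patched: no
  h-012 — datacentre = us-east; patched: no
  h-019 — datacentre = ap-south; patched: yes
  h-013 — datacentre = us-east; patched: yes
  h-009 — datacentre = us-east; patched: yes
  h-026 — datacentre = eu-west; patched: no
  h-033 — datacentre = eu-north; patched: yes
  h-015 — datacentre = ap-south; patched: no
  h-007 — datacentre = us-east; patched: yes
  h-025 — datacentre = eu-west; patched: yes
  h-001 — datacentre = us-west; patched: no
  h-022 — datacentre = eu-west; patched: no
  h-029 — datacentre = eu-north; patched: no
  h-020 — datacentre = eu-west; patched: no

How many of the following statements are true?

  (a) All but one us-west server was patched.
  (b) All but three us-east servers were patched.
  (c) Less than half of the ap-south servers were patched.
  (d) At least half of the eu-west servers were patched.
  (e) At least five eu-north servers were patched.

2

(a) us-west: |A| = 7, |A ∩ B| = 5; needs |A ∖ B| = 1 — false.
(b) us-east: |A| = 7, |A ∩ B| = 5; needs |A ∖ B| = 3 — false.
(c) ap-south: |A| = 6, |A ∩ B| = 2; needs |A ∩ B| < |A ∖ B| — true.
(d) eu-west: |A| = 9, |A ∩ B| = 5; needs |A ∩ B| ≥ |A ∖ B| — true.
(e) eu-north: |A| = 6, |A ∩ B| = 4; needs |A ∩ B| ≥ 5 — false.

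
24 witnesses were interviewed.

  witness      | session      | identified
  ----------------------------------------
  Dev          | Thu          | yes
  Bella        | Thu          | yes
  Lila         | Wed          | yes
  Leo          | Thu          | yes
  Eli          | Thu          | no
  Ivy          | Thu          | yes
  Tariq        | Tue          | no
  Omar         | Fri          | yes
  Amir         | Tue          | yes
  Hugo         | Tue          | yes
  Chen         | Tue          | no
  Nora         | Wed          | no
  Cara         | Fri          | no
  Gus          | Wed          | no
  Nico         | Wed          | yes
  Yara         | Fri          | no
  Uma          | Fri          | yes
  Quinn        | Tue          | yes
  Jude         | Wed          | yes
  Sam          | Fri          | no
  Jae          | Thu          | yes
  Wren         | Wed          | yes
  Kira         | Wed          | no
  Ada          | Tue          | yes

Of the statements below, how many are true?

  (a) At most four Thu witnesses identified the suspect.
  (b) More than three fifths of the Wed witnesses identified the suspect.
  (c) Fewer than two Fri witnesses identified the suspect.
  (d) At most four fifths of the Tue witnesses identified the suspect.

(a) Thu: |A| = 6, |A ∩ B| = 5; needs |A ∩ B| ≤ 4 — false.
(b) Wed: |A| = 7, |A ∩ B| = 4; needs |A ∩ B| / |A| > 3/5 — false.
(c) Fri: |A| = 5, |A ∩ B| = 2; needs |A ∩ B| < 2 — false.
(d) Tue: |A| = 6, |A ∩ B| = 4; needs |A ∩ B| / |A| ≤ 4/5 — true.

1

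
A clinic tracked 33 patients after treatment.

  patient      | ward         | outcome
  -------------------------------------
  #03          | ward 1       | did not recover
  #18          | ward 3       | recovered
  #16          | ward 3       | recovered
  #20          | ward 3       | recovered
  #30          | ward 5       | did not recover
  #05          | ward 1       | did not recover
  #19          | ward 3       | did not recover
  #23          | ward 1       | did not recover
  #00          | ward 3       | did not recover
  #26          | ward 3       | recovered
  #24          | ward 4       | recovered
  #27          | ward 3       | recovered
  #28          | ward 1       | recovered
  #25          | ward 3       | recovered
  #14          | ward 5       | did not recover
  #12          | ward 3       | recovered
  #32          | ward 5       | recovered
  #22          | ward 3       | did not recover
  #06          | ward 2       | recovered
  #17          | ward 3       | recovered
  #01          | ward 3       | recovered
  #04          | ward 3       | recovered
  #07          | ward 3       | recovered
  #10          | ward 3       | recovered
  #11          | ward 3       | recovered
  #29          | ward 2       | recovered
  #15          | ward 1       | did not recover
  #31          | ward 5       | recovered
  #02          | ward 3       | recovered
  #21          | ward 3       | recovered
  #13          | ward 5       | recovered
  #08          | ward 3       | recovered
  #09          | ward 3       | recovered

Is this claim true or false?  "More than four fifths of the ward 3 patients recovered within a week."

True

Truth condition: |A ∩ B| / |A| > 4/5.
|A| = 20, |A ∩ B| = 17, |A ∖ B| = 3.
|A ∩ B|/|A| = 17/20, so the statement is true.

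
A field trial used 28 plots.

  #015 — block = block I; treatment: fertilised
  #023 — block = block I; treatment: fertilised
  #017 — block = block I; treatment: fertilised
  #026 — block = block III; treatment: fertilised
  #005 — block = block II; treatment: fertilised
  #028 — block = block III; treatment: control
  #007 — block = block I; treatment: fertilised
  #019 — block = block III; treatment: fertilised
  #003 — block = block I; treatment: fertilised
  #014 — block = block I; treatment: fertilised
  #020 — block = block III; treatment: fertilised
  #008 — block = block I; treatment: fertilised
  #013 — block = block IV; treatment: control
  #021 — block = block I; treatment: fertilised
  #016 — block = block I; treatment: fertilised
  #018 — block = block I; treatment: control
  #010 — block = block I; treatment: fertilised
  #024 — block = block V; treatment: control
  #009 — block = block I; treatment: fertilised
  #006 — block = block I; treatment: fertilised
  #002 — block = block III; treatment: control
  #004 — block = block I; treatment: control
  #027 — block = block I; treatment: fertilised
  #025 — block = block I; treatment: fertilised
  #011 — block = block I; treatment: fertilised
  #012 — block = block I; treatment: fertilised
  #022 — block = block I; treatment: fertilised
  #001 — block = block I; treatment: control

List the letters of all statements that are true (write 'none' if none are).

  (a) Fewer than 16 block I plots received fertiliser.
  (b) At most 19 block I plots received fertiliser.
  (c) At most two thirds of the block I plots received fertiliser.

(b)

|A| = 20, |A ∩ B| = 17, |A ∖ B| = 3.
(a) |A ∩ B| < 16: fails.
(b) |A ∩ B| ≤ 19: holds.
(c) |A ∩ B| / |A| ≤ 2/3: fails.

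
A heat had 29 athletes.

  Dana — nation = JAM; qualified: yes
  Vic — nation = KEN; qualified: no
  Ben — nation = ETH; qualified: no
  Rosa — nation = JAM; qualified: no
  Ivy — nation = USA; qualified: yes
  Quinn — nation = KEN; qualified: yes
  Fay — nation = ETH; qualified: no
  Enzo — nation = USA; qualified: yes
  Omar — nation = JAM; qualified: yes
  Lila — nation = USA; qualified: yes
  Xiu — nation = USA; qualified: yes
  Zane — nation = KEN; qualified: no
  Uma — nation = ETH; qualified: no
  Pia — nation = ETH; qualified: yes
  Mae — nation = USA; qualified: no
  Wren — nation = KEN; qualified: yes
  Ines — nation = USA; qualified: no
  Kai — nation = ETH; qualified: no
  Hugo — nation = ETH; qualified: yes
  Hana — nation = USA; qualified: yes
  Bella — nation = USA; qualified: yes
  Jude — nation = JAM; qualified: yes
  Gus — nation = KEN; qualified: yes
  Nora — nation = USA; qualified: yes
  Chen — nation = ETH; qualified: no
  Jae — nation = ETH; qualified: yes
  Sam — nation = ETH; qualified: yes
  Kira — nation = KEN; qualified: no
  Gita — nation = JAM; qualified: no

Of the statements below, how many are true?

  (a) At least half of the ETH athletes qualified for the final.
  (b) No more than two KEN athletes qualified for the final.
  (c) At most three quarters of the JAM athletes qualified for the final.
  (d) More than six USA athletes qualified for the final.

2

(a) ETH: |A| = 9, |A ∩ B| = 4; needs |A ∩ B| ≥ |A ∖ B| — false.
(b) KEN: |A| = 6, |A ∩ B| = 3; needs |A ∩ B| ≤ 2 — false.
(c) JAM: |A| = 5, |A ∩ B| = 3; needs |A ∩ B| / |A| ≤ 3/4 — true.
(d) USA: |A| = 9, |A ∩ B| = 7; needs |A ∩ B| > 6 — true.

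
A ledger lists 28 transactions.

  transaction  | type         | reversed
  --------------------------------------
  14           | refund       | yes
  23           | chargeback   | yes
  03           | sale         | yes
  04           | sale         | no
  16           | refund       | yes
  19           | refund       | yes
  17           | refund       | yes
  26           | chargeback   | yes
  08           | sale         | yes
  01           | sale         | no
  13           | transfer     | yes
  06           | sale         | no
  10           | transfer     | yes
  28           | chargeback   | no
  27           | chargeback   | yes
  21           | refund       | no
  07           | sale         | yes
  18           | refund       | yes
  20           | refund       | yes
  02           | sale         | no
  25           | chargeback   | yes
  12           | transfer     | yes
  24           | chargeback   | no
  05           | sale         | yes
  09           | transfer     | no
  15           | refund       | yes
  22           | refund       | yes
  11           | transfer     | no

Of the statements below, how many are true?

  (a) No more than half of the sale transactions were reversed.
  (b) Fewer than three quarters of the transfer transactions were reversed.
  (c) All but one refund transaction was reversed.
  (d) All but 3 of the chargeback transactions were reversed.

(a) sale: |A| = 8, |A ∩ B| = 4; needs |A ∩ B| ≤ |A ∖ B| — true.
(b) transfer: |A| = 5, |A ∩ B| = 3; needs |A ∩ B| / |A| < 3/4 — true.
(c) refund: |A| = 9, |A ∩ B| = 8; needs |A ∖ B| = 1 — true.
(d) chargeback: |A| = 6, |A ∩ B| = 4; needs |A ∖ B| = 3 — false.

3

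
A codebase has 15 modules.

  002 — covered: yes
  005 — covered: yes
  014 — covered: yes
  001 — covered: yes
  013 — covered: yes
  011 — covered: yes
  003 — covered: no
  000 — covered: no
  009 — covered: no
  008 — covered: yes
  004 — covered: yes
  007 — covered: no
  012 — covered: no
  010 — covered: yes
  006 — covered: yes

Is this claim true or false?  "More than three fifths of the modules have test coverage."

'More than three fifths of the modules have test coverage' holds iff |A ∩ B| / |A| > 3/5.
|A| = 15, |A ∩ B| = 10, |A ∖ B| = 5.
|A ∩ B|/|A| = 10/15, so the statement is true.

True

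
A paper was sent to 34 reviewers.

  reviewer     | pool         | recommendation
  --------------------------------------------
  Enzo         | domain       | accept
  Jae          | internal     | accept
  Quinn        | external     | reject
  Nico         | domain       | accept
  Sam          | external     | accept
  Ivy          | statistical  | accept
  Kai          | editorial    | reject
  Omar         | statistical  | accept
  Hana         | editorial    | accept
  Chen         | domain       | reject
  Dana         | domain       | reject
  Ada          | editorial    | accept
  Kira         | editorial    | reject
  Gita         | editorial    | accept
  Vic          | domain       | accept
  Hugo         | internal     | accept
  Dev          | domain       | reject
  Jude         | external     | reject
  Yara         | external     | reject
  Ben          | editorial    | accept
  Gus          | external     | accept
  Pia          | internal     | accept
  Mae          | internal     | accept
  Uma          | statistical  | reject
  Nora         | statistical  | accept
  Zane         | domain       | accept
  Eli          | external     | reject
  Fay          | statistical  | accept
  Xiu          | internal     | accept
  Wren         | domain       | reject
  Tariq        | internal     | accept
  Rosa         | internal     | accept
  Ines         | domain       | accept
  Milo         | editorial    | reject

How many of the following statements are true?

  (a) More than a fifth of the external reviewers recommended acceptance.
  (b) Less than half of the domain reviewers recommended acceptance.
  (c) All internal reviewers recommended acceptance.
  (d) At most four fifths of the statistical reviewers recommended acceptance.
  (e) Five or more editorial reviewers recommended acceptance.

(a) external: |A| = 6, |A ∩ B| = 2; needs |A ∩ B| / |A| > 1/5 — true.
(b) domain: |A| = 9, |A ∩ B| = 5; needs |A ∩ B| < |A ∖ B| — false.
(c) internal: |A| = 7, |A ∩ B| = 7; needs A ⊆ B, i.e. every element of A is in B (|A ∖ B| = 0) — true.
(d) statistical: |A| = 5, |A ∩ B| = 4; needs |A ∩ B| / |A| ≤ 4/5 — true.
(e) editorial: |A| = 7, |A ∩ B| = 4; needs |A ∩ B| ≥ 5 — false.

3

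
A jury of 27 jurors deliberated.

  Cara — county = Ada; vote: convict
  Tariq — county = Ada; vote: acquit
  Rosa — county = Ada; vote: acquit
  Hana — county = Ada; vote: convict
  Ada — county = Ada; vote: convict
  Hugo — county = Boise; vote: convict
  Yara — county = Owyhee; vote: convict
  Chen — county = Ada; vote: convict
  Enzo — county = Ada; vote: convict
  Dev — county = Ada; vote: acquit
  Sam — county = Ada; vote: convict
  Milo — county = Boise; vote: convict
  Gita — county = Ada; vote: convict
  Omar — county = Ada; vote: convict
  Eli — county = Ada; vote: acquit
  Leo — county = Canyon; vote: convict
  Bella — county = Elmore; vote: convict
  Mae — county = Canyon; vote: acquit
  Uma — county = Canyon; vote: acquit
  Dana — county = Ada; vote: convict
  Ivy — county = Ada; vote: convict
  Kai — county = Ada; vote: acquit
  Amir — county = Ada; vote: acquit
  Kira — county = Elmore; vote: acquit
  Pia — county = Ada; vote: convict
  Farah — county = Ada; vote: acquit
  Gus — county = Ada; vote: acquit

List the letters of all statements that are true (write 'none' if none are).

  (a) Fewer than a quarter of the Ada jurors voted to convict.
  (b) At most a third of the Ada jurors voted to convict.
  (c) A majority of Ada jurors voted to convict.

|A| = 19, |A ∩ B| = 11, |A ∖ B| = 8.
(a) |A ∩ B| / |A| < 1/4: fails.
(b) |A ∩ B| / |A| ≤ 1/3: fails.
(c) |A ∩ B| > |A ∖ B|: holds.

(c)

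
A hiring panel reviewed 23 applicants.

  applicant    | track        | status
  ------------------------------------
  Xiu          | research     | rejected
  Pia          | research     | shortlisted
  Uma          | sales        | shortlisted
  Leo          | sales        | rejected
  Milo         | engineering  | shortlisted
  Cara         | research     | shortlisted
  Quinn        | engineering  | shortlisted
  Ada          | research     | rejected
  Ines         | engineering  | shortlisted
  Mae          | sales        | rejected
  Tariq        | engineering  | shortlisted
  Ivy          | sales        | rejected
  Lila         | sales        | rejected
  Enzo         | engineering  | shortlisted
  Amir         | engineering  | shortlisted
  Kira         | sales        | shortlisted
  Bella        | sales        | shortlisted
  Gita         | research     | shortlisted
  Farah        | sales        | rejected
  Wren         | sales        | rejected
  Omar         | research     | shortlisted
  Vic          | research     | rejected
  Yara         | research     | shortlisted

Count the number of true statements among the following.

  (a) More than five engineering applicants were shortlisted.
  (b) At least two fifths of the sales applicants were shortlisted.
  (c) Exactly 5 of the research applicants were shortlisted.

(a) engineering: |A| = 6, |A ∩ B| = 6; needs |A ∩ B| > 5 — true.
(b) sales: |A| = 9, |A ∩ B| = 3; needs |A ∩ B| / |A| ≥ 2/5 — false.
(c) research: |A| = 8, |A ∩ B| = 5; needs |A ∩ B| = 5 — true.

2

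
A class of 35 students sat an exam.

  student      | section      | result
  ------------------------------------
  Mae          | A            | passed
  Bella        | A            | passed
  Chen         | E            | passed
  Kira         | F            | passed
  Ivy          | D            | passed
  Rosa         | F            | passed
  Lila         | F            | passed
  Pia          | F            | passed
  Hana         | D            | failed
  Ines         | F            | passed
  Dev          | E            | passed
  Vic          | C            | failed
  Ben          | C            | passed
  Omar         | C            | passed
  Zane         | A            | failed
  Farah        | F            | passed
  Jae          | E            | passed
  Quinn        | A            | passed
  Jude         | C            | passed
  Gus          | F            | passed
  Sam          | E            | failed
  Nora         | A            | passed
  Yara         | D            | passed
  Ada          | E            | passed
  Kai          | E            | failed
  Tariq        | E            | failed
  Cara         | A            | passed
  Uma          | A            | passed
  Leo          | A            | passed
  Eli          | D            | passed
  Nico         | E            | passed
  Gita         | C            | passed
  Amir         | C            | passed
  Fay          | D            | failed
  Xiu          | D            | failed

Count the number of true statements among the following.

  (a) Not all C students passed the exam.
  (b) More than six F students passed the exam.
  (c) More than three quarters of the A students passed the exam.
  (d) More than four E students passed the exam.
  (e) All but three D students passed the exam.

(a) C: |A| = 6, |A ∩ B| = 5; needs A ⊄ B (|A ∖ B| ≥ 1) — true.
(b) F: |A| = 7, |A ∩ B| = 7; needs |A ∩ B| > 6 — true.
(c) A: |A| = 8, |A ∩ B| = 7; needs |A ∩ B| / |A| > 3/4 — true.
(d) E: |A| = 8, |A ∩ B| = 5; needs |A ∩ B| > 4 — true.
(e) D: |A| = 6, |A ∩ B| = 3; needs |A ∖ B| = 3 — true.

5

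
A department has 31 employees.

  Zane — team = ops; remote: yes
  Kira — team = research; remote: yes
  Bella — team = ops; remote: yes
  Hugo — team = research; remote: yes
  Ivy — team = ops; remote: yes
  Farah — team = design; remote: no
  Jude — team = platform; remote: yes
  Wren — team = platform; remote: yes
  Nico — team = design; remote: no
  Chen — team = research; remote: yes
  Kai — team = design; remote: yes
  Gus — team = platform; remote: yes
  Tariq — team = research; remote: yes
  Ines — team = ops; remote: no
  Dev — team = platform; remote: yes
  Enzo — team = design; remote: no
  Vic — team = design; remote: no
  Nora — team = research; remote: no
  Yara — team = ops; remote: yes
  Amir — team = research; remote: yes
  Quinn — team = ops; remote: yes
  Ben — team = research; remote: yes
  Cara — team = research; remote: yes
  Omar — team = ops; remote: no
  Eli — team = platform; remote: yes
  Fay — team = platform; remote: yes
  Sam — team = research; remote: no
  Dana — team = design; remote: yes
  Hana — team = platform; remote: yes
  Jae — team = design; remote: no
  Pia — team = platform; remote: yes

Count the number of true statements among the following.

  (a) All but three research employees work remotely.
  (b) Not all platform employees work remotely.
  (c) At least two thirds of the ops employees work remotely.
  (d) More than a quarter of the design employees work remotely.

(a) research: |A| = 9, |A ∩ B| = 7; needs |A ∖ B| = 3 — false.
(b) platform: |A| = 8, |A ∩ B| = 8; needs A ⊄ B (|A ∖ B| ≥ 1) — false.
(c) ops: |A| = 7, |A ∩ B| = 5; needs |A ∩ B| / |A| ≥ 2/3 — true.
(d) design: |A| = 7, |A ∩ B| = 2; needs |A ∩ B| / |A| > 1/4 — true.

2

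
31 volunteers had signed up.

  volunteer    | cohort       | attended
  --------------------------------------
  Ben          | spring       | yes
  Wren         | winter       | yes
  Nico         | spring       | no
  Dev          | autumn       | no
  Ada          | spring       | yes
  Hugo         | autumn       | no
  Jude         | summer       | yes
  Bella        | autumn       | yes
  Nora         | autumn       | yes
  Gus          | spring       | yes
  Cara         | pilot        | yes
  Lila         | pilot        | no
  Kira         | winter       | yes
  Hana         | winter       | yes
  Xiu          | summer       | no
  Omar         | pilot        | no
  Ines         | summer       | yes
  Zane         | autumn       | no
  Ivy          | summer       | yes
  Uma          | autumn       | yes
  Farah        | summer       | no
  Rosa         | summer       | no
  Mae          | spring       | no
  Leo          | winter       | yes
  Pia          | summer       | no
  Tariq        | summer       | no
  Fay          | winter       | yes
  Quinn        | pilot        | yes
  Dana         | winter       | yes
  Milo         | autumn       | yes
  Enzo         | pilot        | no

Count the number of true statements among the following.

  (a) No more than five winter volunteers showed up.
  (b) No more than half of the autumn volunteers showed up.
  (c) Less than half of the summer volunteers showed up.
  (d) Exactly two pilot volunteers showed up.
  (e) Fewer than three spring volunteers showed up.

(a) winter: |A| = 6, |A ∩ B| = 6; needs |A ∩ B| ≤ 5 — false.
(b) autumn: |A| = 7, |A ∩ B| = 4; needs |A ∩ B| ≤ |A ∖ B| — false.
(c) summer: |A| = 8, |A ∩ B| = 3; needs |A ∩ B| < |A ∖ B| — true.
(d) pilot: |A| = 5, |A ∩ B| = 2; needs |A ∩ B| = 2 — true.
(e) spring: |A| = 5, |A ∩ B| = 3; needs |A ∩ B| < 3 — false.

2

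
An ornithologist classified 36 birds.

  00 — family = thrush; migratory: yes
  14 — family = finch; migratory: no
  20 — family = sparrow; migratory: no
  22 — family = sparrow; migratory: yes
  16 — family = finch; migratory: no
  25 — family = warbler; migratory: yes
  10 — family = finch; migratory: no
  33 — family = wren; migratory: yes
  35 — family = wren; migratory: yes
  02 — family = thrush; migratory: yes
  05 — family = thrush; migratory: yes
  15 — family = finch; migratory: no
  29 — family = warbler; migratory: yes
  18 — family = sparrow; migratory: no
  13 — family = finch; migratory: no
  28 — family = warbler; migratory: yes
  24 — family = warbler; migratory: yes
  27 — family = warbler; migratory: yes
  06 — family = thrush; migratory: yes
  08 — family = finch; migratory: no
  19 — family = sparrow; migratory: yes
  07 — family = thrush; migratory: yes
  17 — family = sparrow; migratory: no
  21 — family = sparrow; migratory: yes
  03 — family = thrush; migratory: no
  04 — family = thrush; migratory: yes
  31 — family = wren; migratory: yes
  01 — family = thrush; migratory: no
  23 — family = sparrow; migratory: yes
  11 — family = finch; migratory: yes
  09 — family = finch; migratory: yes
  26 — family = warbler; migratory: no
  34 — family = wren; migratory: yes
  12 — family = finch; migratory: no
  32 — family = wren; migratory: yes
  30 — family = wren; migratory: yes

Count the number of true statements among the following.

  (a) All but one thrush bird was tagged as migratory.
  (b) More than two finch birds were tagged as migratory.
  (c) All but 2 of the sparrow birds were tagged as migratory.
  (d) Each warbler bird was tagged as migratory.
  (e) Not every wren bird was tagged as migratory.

0

(a) thrush: |A| = 8, |A ∩ B| = 6; needs |A ∖ B| = 1 — false.
(b) finch: |A| = 9, |A ∩ B| = 2; needs |A ∩ B| > 2 — false.
(c) sparrow: |A| = 7, |A ∩ B| = 4; needs |A ∖ B| = 2 — false.
(d) warbler: |A| = 6, |A ∩ B| = 5; needs A ⊆ B, i.e. every element of A is in B (|A ∖ B| = 0) — false.
(e) wren: |A| = 6, |A ∩ B| = 6; needs A ⊄ B (|A ∖ B| ≥ 1) — false.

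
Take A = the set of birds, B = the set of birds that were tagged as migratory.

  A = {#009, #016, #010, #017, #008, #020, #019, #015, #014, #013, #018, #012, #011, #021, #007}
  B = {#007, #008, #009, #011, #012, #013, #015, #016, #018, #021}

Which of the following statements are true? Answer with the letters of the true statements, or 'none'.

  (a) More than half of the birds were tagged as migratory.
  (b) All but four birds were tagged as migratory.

|A| = 15, |A ∩ B| = 10, |A ∖ B| = 5.
(a) |A ∩ B| > |A ∖ B|: holds.
(b) |A ∖ B| = 4: fails.

(a)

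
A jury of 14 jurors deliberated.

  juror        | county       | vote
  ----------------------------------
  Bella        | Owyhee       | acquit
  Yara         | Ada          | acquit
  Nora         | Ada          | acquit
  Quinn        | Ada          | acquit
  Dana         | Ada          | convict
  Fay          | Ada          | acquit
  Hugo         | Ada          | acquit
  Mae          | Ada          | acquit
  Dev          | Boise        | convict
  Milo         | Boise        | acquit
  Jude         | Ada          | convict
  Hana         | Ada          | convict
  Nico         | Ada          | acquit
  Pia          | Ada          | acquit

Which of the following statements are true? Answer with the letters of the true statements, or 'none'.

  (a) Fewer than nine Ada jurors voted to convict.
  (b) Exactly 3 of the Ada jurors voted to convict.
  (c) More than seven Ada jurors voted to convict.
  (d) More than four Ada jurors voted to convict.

(a), (b)

|A| = 11, |A ∩ B| = 3, |A ∖ B| = 8.
(a) |A ∩ B| < 9: holds.
(b) |A ∩ B| = 3: holds.
(c) |A ∩ B| > 7: fails.
(d) |A ∩ B| > 4: fails.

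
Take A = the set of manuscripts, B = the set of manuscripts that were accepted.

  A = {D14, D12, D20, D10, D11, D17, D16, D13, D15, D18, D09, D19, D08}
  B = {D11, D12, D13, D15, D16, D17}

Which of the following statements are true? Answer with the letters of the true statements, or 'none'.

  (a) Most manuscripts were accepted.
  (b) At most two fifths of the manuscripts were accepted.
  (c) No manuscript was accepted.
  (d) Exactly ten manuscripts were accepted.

none

|A| = 13, |A ∩ B| = 6, |A ∖ B| = 7.
(a) |A ∩ B| > |A ∖ B|: fails.
(b) |A ∩ B| / |A| ≤ 2/5: fails.
(c) A ∩ B = ∅ (|A ∩ B| = 0): fails.
(d) |A ∩ B| = 10: fails.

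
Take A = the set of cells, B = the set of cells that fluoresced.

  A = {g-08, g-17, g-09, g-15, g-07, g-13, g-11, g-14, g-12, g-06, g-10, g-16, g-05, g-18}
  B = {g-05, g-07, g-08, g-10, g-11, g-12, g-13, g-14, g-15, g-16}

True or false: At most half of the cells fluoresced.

False

The determiner here denotes the relation: |A ∩ B| ≤ |A ∖ B|.
A (the restrictor) = {g-08, g-17, g-09, g-15, g-07, g-13, g-11, g-14, g-12, g-06, g-10, g-16, g-05, g-18}, |A| = 14.
A ∩ B = {g-08, g-15, g-07, g-13, g-11, g-14, g-12, g-10, g-16, g-05}, so |A ∩ B| = 10.
A ∖ B = {g-17, g-09, g-06, g-18}, so |A ∖ B| = 4.
10 > 4, so the statement is false.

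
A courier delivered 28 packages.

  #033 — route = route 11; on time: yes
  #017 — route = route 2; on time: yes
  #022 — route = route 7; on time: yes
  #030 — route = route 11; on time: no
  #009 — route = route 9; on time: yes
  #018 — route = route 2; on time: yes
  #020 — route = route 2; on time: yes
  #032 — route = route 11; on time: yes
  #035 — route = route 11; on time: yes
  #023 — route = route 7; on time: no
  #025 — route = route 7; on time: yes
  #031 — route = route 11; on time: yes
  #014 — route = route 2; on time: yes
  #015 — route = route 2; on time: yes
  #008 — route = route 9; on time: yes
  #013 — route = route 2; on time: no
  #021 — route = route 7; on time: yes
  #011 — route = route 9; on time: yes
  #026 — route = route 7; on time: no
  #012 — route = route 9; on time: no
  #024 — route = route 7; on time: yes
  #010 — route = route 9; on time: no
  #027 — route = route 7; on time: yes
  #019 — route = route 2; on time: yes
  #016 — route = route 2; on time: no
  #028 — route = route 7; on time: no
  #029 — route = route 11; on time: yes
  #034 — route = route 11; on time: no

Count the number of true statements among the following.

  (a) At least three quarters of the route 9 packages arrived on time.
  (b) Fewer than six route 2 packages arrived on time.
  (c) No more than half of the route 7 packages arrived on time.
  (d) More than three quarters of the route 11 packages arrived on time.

0

(a) route 9: |A| = 5, |A ∩ B| = 3; needs |A ∩ B| / |A| ≥ 3/4 — false.
(b) route 2: |A| = 8, |A ∩ B| = 6; needs |A ∩ B| < 6 — false.
(c) route 7: |A| = 8, |A ∩ B| = 5; needs |A ∩ B| ≤ |A ∖ B| — false.
(d) route 11: |A| = 7, |A ∩ B| = 5; needs |A ∩ B| / |A| > 3/4 — false.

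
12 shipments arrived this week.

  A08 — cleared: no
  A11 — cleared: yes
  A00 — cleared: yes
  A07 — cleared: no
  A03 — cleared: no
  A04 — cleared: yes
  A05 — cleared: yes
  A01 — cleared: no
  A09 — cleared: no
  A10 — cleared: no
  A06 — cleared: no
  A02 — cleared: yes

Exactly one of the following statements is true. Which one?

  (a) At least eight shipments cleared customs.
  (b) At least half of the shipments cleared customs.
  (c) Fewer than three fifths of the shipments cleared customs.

(c)

|A| = 12, |A ∩ B| = 5, |A ∖ B| = 7.
(a) requires |A ∩ B| ≥ 8: false.
(b) requires |A ∩ B| ≥ |A ∖ B|: false.
(c) requires |A ∩ B| / |A| < 3/5: true.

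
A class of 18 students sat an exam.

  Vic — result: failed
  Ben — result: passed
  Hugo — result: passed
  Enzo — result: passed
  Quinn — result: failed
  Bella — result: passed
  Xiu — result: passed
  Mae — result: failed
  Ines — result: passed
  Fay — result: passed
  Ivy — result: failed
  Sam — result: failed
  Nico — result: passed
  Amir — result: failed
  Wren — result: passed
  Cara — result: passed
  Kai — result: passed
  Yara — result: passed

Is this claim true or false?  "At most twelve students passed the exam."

The determiner here denotes the relation: |A ∩ B| ≤ 12.
|A| = 18, |A ∩ B| = 12, |A ∖ B| = 6.
|A ∩ B| = 12, so the statement is true.

True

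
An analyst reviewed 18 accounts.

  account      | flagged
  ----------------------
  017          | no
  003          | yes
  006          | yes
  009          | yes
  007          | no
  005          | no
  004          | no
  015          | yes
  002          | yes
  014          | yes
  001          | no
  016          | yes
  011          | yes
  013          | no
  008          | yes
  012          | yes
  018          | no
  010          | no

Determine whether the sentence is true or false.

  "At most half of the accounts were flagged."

'At most half of the accounts were flagged' holds iff |A ∩ B| ≤ |A ∖ B|.
|A| = 18, |A ∩ B| = 10, |A ∖ B| = 8.
10 > 8, so the statement is false.

False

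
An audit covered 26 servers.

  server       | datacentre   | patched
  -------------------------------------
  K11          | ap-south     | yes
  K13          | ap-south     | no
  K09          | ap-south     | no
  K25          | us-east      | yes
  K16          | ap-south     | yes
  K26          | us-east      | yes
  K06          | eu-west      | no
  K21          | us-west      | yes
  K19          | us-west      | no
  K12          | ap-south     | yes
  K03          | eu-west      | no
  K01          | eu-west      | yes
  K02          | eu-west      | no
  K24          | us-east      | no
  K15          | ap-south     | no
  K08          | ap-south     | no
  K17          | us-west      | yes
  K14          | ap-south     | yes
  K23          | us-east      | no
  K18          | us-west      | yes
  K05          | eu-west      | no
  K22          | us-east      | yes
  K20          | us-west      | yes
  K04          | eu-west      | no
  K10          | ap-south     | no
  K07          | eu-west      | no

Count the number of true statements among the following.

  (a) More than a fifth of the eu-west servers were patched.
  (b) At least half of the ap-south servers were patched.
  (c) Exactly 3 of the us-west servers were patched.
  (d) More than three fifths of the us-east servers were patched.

(a) eu-west: |A| = 7, |A ∩ B| = 1; needs |A ∩ B| / |A| > 1/5 — false.
(b) ap-south: |A| = 9, |A ∩ B| = 4; needs |A ∩ B| ≥ |A ∖ B| — false.
(c) us-west: |A| = 5, |A ∩ B| = 4; needs |A ∩ B| = 3 — false.
(d) us-east: |A| = 5, |A ∩ B| = 3; needs |A ∩ B| / |A| > 3/5 — false.

0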